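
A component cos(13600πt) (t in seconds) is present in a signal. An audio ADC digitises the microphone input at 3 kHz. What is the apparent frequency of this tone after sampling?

ω = 13600π rad/s → f = ω/(2π) = 6800 Hz = 6.8 kHz.
6.8 kHz mod fs = 0.8 kHz.
0.8 kHz ≤ fs/2 = 1.5 kHz, appears at 0.8 kHz.

0.8 kHz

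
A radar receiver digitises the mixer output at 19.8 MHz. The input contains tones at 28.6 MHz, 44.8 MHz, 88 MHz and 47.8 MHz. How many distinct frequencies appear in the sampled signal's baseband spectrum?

fs/2 = 9.9 MHz.
28.6 MHz mod fs = 8.8 MHz.
8.8 MHz ≤ fs/2 = 9.9 MHz, appears at 8.8 MHz.
44.8 MHz mod fs = 5.2 MHz.
5.2 MHz ≤ fs/2 = 9.9 MHz, appears at 5.2 MHz.
88 MHz mod fs = 8.8 MHz.
8.8 MHz ≤ fs/2 = 9.9 MHz, appears at 8.8 MHz.
47.8 MHz mod fs = 8.2 MHz.
8.2 MHz ≤ fs/2 = 9.9 MHz, appears at 8.2 MHz.
Distinct values: {5.2 MHz, 8.2 MHz, 8.8 MHz} → 3.

3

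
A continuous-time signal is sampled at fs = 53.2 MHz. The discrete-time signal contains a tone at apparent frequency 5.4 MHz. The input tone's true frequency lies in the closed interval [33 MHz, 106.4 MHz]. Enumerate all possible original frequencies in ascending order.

Frequencies that alias to 5.4 MHz are k·fs ± 5.4 MHz for integer k ≥ 0.
k=0: 5.4 MHz.
k=1: 47.8 MHz, 58.6 MHz.
k=2: 101 MHz, 111.8 MHz.
k=3: 154.2 MHz, 165 MHz.
Within [33 MHz, 106.4 MHz]: 47.8 MHz, 58.6 MHz, 101 MHz.

47.8 MHz, 58.6 MHz, 101 MHz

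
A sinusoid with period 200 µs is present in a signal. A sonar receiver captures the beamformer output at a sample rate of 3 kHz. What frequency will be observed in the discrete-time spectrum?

T = 200 µs → f = 1/T = 5 kHz.
5 kHz mod fs = 2 kHz.
2 kHz > fs/2 = 1.5 kHz, folds to fs − 2 kHz = 1 kHz.

1 kHz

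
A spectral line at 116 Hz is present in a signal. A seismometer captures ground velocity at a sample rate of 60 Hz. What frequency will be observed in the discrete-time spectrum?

116 Hz mod fs = 56 Hz.
56 Hz > fs/2 = 30 Hz, folds to fs − 56 Hz = 4 Hz.

4 Hz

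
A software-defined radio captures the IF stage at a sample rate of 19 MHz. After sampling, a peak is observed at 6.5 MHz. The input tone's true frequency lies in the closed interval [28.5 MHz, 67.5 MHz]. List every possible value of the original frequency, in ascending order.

31.5 MHz, 44.5 MHz, 50.5 MHz, 63.5 MHz

Frequencies that alias to 6.5 MHz are k·fs ± 6.5 MHz for integer k ≥ 0.
k=0: 6.5 MHz.
k=1: 12.5 MHz, 25.5 MHz.
k=2: 31.5 MHz, 44.5 MHz.
k=3: 50.5 MHz, 63.5 MHz.
k=4: 69.5 MHz, 82.5 MHz.
Within [28.5 MHz, 67.5 MHz]: 31.5 MHz, 44.5 MHz, 50.5 MHz, 63.5 MHz.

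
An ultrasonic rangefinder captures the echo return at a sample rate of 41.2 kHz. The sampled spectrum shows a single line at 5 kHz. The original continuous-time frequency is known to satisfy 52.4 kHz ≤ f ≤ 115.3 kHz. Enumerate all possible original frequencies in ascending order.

77.4 kHz, 87.4 kHz

Frequencies that alias to 5 kHz are k·fs ± 5 kHz for integer k ≥ 0.
k=0: 5 kHz.
k=1: 36.2 kHz, 46.2 kHz.
k=2: 77.4 kHz, 87.4 kHz.
k=3: 118.6 kHz, 128.6 kHz.
Within [52.4 kHz, 115.3 kHz]: 77.4 kHz, 87.4 kHz.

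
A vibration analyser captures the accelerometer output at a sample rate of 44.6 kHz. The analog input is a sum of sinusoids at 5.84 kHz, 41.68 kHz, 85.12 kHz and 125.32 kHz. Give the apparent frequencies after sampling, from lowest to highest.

2.92 kHz, 4.08 kHz, 5.84 kHz, 8.48 kHz

fs/2 = 22.3 kHz.
5.84 kHz ≤ fs/2 = 22.3 kHz, passes unchanged.
41.68 kHz > fs/2 = 22.3 kHz, folds to fs − 41.68 kHz = 2.92 kHz.
85.12 kHz mod fs = 40.52 kHz.
40.52 kHz > fs/2 = 22.3 kHz, folds to fs − 40.52 kHz = 4.08 kHz.
125.32 kHz mod fs = 36.12 kHz.
36.12 kHz > fs/2 = 22.3 kHz, folds to fs − 36.12 kHz = 8.48 kHz.
Distinct values: {2.92 kHz, 4.08 kHz, 5.84 kHz, 8.48 kHz}.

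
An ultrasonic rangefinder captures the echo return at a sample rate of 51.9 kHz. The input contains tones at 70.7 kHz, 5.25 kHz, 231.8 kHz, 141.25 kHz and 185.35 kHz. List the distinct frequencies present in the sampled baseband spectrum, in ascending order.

5.25 kHz, 14.45 kHz, 18.8 kHz, 22.25 kHz, 24.2 kHz

fs/2 = 25.95 kHz.
70.7 kHz mod fs = 18.8 kHz.
18.8 kHz ≤ fs/2 = 25.95 kHz, appears at 18.8 kHz.
5.25 kHz ≤ fs/2 = 25.95 kHz, passes unchanged.
231.8 kHz mod fs = 24.2 kHz.
24.2 kHz ≤ fs/2 = 25.95 kHz, appears at 24.2 kHz.
141.25 kHz mod fs = 37.45 kHz.
37.45 kHz > fs/2 = 25.95 kHz, folds to fs − 37.45 kHz = 14.45 kHz.
185.35 kHz mod fs = 29.65 kHz.
29.65 kHz > fs/2 = 25.95 kHz, folds to fs − 29.65 kHz = 22.25 kHz.
Distinct values: {5.25 kHz, 14.45 kHz, 18.8 kHz, 22.25 kHz, 24.2 kHz}.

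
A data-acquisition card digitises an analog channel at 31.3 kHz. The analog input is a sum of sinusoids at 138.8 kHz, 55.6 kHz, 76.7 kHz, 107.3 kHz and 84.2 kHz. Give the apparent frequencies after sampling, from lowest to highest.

fs/2 = 15.65 kHz.
138.8 kHz mod fs = 13.6 kHz.
13.6 kHz ≤ fs/2 = 15.65 kHz, appears at 13.6 kHz.
55.6 kHz mod fs = 24.3 kHz.
24.3 kHz > fs/2 = 15.65 kHz, folds to fs − 24.3 kHz = 7 kHz.
76.7 kHz mod fs = 14.1 kHz.
14.1 kHz ≤ fs/2 = 15.65 kHz, appears at 14.1 kHz.
107.3 kHz mod fs = 13.4 kHz.
13.4 kHz ≤ fs/2 = 15.65 kHz, appears at 13.4 kHz.
84.2 kHz mod fs = 21.6 kHz.
21.6 kHz > fs/2 = 15.65 kHz, folds to fs − 21.6 kHz = 9.7 kHz.
Distinct values: {7 kHz, 9.7 kHz, 13.4 kHz, 13.6 kHz, 14.1 kHz}.

7 kHz, 9.7 kHz, 13.4 kHz, 13.6 kHz, 14.1 kHz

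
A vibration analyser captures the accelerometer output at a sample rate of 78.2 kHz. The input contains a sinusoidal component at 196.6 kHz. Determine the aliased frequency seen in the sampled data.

196.6 kHz mod fs = 40.2 kHz.
40.2 kHz > fs/2 = 39.1 kHz, folds to fs − 40.2 kHz = 38 kHz.

38 kHz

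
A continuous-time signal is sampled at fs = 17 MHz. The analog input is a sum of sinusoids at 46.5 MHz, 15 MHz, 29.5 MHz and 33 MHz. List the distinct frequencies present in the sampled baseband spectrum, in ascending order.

fs/2 = 8.5 MHz.
46.5 MHz mod fs = 12.5 MHz.
12.5 MHz > fs/2 = 8.5 MHz, folds to fs − 12.5 MHz = 4.5 MHz.
15 MHz > fs/2 = 8.5 MHz, folds to fs − 15 MHz = 2 MHz.
29.5 MHz mod fs = 12.5 MHz.
12.5 MHz > fs/2 = 8.5 MHz, folds to fs − 12.5 MHz = 4.5 MHz.
33 MHz mod fs = 16 MHz.
16 MHz > fs/2 = 8.5 MHz, folds to fs − 16 MHz = 1 MHz.
Distinct values: {1 MHz, 2 MHz, 4.5 MHz}.

1 MHz, 2 MHz, 4.5 MHz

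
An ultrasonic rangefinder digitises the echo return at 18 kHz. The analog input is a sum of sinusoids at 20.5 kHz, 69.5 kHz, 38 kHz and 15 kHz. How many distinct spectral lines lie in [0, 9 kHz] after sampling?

fs/2 = 9 kHz.
20.5 kHz mod fs = 2.5 kHz.
2.5 kHz ≤ fs/2 = 9 kHz, appears at 2.5 kHz.
69.5 kHz mod fs = 15.5 kHz.
15.5 kHz > fs/2 = 9 kHz, folds to fs − 15.5 kHz = 2.5 kHz.
38 kHz mod fs = 2 kHz.
2 kHz ≤ fs/2 = 9 kHz, appears at 2 kHz.
15 kHz > fs/2 = 9 kHz, folds to fs − 15 kHz = 3 kHz.
Distinct values: {2 kHz, 2.5 kHz, 3 kHz} → 3.

3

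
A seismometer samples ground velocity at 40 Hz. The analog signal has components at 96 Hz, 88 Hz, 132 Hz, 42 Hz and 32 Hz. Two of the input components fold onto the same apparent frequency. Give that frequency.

fs/2 = 20 Hz.
96 Hz mod fs = 16 Hz.
16 Hz ≤ fs/2 = 20 Hz, appears at 16 Hz.
88 Hz mod fs = 8 Hz.
8 Hz ≤ fs/2 = 20 Hz, appears at 8 Hz.
132 Hz mod fs = 12 Hz.
12 Hz ≤ fs/2 = 20 Hz, appears at 12 Hz.
42 Hz mod fs = 2 Hz.
2 Hz ≤ fs/2 = 20 Hz, appears at 2 Hz.
32 Hz > fs/2 = 20 Hz, folds to fs − 32 Hz = 8 Hz.
32 Hz and 88 Hz both map to 8 Hz.

8 Hz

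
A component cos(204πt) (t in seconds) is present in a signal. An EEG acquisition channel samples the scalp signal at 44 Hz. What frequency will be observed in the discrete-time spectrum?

14 Hz

ω = 204π rad/s → f = ω/(2π) = 102 Hz.
102 Hz mod fs = 14 Hz.
14 Hz ≤ fs/2 = 22 Hz, appears at 14 Hz.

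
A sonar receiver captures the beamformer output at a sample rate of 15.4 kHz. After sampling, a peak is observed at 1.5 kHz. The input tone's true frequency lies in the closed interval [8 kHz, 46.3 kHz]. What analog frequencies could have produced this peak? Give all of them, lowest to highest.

Frequencies that alias to 1.5 kHz are k·fs ± 1.5 kHz for integer k ≥ 0.
k=0: 1.5 kHz.
k=1: 13.9 kHz, 16.9 kHz.
k=2: 29.3 kHz, 32.3 kHz.
k=3: 44.7 kHz, 47.7 kHz.
k=4: 60.1 kHz, 63.1 kHz.
Within [8 kHz, 46.3 kHz]: 13.9 kHz, 16.9 kHz, 29.3 kHz, 32.3 kHz, 44.7 kHz.

13.9 kHz, 16.9 kHz, 29.3 kHz, 32.3 kHz, 44.7 kHz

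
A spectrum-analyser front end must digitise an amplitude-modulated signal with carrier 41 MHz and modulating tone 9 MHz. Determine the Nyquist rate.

100 MHz

AM sidebands sit at fc ± fm = 32 MHz and 50 MHz.
Highest-frequency component: 50 MHz.
Nyquist rate = 2 × 50 MHz = 100 MHz.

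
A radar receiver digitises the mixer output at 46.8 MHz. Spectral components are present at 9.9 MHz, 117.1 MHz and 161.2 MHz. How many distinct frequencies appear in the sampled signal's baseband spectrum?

3

fs/2 = 23.4 MHz.
9.9 MHz ≤ fs/2 = 23.4 MHz, passes unchanged.
117.1 MHz mod fs = 23.5 MHz.
23.5 MHz > fs/2 = 23.4 MHz, folds to fs − 23.5 MHz = 23.3 MHz.
161.2 MHz mod fs = 20.8 MHz.
20.8 MHz ≤ fs/2 = 23.4 MHz, appears at 20.8 MHz.
Distinct values: {9.9 MHz, 20.8 MHz, 23.3 MHz} → 3.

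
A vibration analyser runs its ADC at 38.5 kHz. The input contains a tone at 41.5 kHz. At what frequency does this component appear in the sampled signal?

41.5 kHz mod fs = 3 kHz.
3 kHz ≤ fs/2 = 19.25 kHz, appears at 3 kHz.

3 kHz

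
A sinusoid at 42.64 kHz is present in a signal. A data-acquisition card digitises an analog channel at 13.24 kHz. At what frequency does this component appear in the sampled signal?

2.92 kHz

42.64 kHz mod fs = 2.92 kHz.
2.92 kHz ≤ fs/2 = 6.62 kHz, appears at 2.92 kHz.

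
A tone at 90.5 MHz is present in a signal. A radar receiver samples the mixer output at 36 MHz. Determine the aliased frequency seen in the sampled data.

90.5 MHz mod fs = 18.5 MHz.
18.5 MHz > fs/2 = 18 MHz, folds to fs − 18.5 MHz = 17.5 MHz.

17.5 MHz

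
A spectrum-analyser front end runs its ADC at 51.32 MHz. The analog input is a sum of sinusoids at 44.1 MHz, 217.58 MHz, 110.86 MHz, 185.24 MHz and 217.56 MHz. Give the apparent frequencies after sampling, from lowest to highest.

fs/2 = 25.66 MHz.
44.1 MHz > fs/2 = 25.66 MHz, folds to fs − 44.1 MHz = 7.22 MHz.
217.58 MHz mod fs = 12.3 MHz.
12.3 MHz ≤ fs/2 = 25.66 MHz, appears at 12.3 MHz.
110.86 MHz mod fs = 8.22 MHz.
8.22 MHz ≤ fs/2 = 25.66 MHz, appears at 8.22 MHz.
185.24 MHz mod fs = 31.28 MHz.
31.28 MHz > fs/2 = 25.66 MHz, folds to fs − 31.28 MHz = 20.04 MHz.
217.56 MHz mod fs = 12.28 MHz.
12.28 MHz ≤ fs/2 = 25.66 MHz, appears at 12.28 MHz.
Distinct values: {7.22 MHz, 8.22 MHz, 12.28 MHz, 12.3 MHz, 20.04 MHz}.

7.22 MHz, 8.22 MHz, 12.28 MHz, 12.3 MHz, 20.04 MHz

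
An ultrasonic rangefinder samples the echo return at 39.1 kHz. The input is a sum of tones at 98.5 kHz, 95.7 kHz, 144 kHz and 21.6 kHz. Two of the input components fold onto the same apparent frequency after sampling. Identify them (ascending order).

fs/2 = 19.55 kHz.
98.5 kHz mod fs = 20.3 kHz.
20.3 kHz > fs/2 = 19.55 kHz, folds to fs − 20.3 kHz = 18.8 kHz.
95.7 kHz mod fs = 17.5 kHz.
17.5 kHz ≤ fs/2 = 19.55 kHz, appears at 17.5 kHz.
144 kHz mod fs = 26.7 kHz.
26.7 kHz > fs/2 = 19.55 kHz, folds to fs − 26.7 kHz = 12.4 kHz.
21.6 kHz > fs/2 = 19.55 kHz, folds to fs − 21.6 kHz = 17.5 kHz.
21.6 kHz and 95.7 kHz both map to 17.5 kHz.

21.6 kHz, 95.7 kHz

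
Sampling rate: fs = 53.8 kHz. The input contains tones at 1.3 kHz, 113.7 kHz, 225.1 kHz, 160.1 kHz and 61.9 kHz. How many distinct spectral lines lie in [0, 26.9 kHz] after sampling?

fs/2 = 26.9 kHz.
1.3 kHz ≤ fs/2 = 26.9 kHz, passes unchanged.
113.7 kHz mod fs = 6.1 kHz.
6.1 kHz ≤ fs/2 = 26.9 kHz, appears at 6.1 kHz.
225.1 kHz mod fs = 9.9 kHz.
9.9 kHz ≤ fs/2 = 26.9 kHz, appears at 9.9 kHz.
160.1 kHz mod fs = 52.5 kHz.
52.5 kHz > fs/2 = 26.9 kHz, folds to fs − 52.5 kHz = 1.3 kHz.
61.9 kHz mod fs = 8.1 kHz.
8.1 kHz ≤ fs/2 = 26.9 kHz, appears at 8.1 kHz.
Distinct values: {1.3 kHz, 6.1 kHz, 8.1 kHz, 9.9 kHz} → 4.

4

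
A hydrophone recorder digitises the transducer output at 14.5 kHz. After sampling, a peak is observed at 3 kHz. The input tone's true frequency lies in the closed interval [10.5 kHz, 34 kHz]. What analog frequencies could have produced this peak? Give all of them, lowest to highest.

Frequencies that alias to 3 kHz are k·fs ± 3 kHz for integer k ≥ 0.
k=0: 3 kHz.
k=1: 11.5 kHz, 17.5 kHz.
k=2: 26 kHz, 32 kHz.
k=3: 40.5 kHz, 46.5 kHz.
Within [10.5 kHz, 34 kHz]: 11.5 kHz, 17.5 kHz, 26 kHz, 32 kHz.

11.5 kHz, 17.5 kHz, 26 kHz, 32 kHz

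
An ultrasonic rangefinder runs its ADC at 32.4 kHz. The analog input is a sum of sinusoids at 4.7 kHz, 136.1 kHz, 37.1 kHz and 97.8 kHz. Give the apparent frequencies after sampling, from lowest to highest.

0.6 kHz, 4.7 kHz, 6.5 kHz

fs/2 = 16.2 kHz.
4.7 kHz ≤ fs/2 = 16.2 kHz, passes unchanged.
136.1 kHz mod fs = 6.5 kHz.
6.5 kHz ≤ fs/2 = 16.2 kHz, appears at 6.5 kHz.
37.1 kHz mod fs = 4.7 kHz.
4.7 kHz ≤ fs/2 = 16.2 kHz, appears at 4.7 kHz.
97.8 kHz mod fs = 0.6 kHz.
0.6 kHz ≤ fs/2 = 16.2 kHz, appears at 0.6 kHz.
Distinct values: {0.6 kHz, 4.7 kHz, 6.5 kHz}.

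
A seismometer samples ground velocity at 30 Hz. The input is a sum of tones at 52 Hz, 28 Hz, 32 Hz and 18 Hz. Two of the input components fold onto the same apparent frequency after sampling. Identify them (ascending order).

fs/2 = 15 Hz.
52 Hz mod fs = 22 Hz.
22 Hz > fs/2 = 15 Hz, folds to fs − 22 Hz = 8 Hz.
28 Hz > fs/2 = 15 Hz, folds to fs − 28 Hz = 2 Hz.
32 Hz mod fs = 2 Hz.
2 Hz ≤ fs/2 = 15 Hz, appears at 2 Hz.
18 Hz > fs/2 = 15 Hz, folds to fs − 18 Hz = 12 Hz.
28 Hz and 32 Hz both map to 2 Hz.

28 Hz, 32 Hz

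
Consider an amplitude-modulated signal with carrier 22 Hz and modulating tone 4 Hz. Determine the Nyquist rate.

52 Hz

AM sidebands sit at fc ± fm = 18 Hz and 26 Hz.
Highest-frequency component: 26 Hz.
Nyquist rate = 2 × 26 Hz = 52 Hz.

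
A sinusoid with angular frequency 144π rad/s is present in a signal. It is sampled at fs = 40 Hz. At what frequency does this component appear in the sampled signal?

ω = 144π rad/s → f = ω/(2π) = 72 Hz.
72 Hz mod fs = 32 Hz.
32 Hz > fs/2 = 20 Hz, folds to fs − 32 Hz = 8 Hz.

8 Hz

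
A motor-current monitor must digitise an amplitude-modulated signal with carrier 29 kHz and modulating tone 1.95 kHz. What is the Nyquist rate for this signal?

61.9 kHz

AM sidebands sit at fc ± fm = 27.05 kHz and 30.95 kHz.
Highest-frequency component: 30.95 kHz.
Nyquist rate = 2 × 30.95 kHz = 61.9 kHz.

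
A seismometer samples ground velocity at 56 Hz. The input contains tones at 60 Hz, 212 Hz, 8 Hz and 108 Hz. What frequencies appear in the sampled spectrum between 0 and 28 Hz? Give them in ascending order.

4 Hz, 8 Hz, 12 Hz

fs/2 = 28 Hz.
60 Hz mod fs = 4 Hz.
4 Hz ≤ fs/2 = 28 Hz, appears at 4 Hz.
212 Hz mod fs = 44 Hz.
44 Hz > fs/2 = 28 Hz, folds to fs − 44 Hz = 12 Hz.
8 Hz ≤ fs/2 = 28 Hz, passes unchanged.
108 Hz mod fs = 52 Hz.
52 Hz > fs/2 = 28 Hz, folds to fs − 52 Hz = 4 Hz.
Distinct values: {4 Hz, 8 Hz, 12 Hz}.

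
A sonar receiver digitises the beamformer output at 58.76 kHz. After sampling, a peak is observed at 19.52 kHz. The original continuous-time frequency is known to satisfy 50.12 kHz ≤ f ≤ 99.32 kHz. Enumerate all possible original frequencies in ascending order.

78.28 kHz, 98 kHz

Frequencies that alias to 19.52 kHz are k·fs ± 19.52 kHz for integer k ≥ 0.
k=0: 19.52 kHz.
k=1: 39.24 kHz, 78.28 kHz.
k=2: 98 kHz, 137.04 kHz.
k=3: 156.76 kHz, 195.8 kHz.
Within [50.12 kHz, 99.32 kHz]: 78.28 kHz, 98 kHz.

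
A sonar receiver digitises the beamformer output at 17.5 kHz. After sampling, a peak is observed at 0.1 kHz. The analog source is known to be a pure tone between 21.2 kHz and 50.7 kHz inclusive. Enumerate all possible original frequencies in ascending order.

Frequencies that alias to 0.1 kHz are k·fs ± 0.1 kHz for integer k ≥ 0.
k=0: 0.1 kHz.
k=1: 17.4 kHz, 17.6 kHz.
k=2: 34.9 kHz, 35.1 kHz.
k=3: 52.4 kHz, 52.6 kHz.
Within [21.2 kHz, 50.7 kHz]: 34.9 kHz, 35.1 kHz.

34.9 kHz, 35.1 kHz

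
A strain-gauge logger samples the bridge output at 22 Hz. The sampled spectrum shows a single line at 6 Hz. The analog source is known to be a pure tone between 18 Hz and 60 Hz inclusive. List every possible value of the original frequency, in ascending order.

28 Hz, 38 Hz, 50 Hz, 60 Hz

Frequencies that alias to 6 Hz are k·fs ± 6 Hz for integer k ≥ 0.
k=0: 6 Hz.
k=1: 16 Hz, 28 Hz.
k=2: 38 Hz, 50 Hz.
k=3: 60 Hz, 72 Hz.
k=4: 82 Hz, 94 Hz.
Within [18 Hz, 60 Hz]: 28 Hz, 38 Hz, 50 Hz, 60 Hz.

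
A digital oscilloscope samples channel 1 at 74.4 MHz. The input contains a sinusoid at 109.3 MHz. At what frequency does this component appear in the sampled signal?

34.9 MHz

109.3 MHz mod fs = 34.9 MHz.
34.9 MHz ≤ fs/2 = 37.2 MHz, appears at 34.9 MHz.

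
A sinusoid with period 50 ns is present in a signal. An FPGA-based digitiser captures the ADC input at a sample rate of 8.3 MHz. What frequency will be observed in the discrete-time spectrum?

T = 50 ns → f = 1/T = 20 MHz.
20 MHz mod fs = 3.4 MHz.
3.4 MHz ≤ fs/2 = 4.15 MHz, appears at 3.4 MHz.

3.4 MHz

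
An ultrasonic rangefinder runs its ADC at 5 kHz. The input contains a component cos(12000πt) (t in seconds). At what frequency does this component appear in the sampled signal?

ω = 12000π rad/s → f = ω/(2π) = 6000 Hz = 6 kHz.
6 kHz mod fs = 1 kHz.
1 kHz ≤ fs/2 = 2.5 kHz, appears at 1 kHz.

1 kHz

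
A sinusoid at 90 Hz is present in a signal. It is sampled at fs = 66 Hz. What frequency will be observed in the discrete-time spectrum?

24 Hz

90 Hz mod fs = 24 Hz.
24 Hz ≤ fs/2 = 33 Hz, appears at 24 Hz.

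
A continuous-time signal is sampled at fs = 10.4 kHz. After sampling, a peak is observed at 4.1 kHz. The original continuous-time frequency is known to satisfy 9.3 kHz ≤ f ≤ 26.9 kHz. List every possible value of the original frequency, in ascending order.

Frequencies that alias to 4.1 kHz are k·fs ± 4.1 kHz for integer k ≥ 0.
k=0: 4.1 kHz.
k=1: 6.3 kHz, 14.5 kHz.
k=2: 16.7 kHz, 24.9 kHz.
k=3: 27.1 kHz, 35.3 kHz.
Within [9.3 kHz, 26.9 kHz]: 14.5 kHz, 16.7 kHz, 24.9 kHz.

14.5 kHz, 16.7 kHz, 24.9 kHz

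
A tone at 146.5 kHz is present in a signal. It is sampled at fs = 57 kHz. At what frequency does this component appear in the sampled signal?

146.5 kHz mod fs = 32.5 kHz.
32.5 kHz > fs/2 = 28.5 kHz, folds to fs − 32.5 kHz = 24.5 kHz.

24.5 kHz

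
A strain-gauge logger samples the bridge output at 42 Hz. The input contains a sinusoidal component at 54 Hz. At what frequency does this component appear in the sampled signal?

12 Hz

54 Hz mod fs = 12 Hz.
12 Hz ≤ fs/2 = 21 Hz, appears at 12 Hz.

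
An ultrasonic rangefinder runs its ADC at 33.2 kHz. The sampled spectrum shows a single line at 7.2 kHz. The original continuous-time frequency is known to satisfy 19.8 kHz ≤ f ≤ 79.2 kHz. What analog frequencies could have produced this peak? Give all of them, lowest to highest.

26 kHz, 40.4 kHz, 59.2 kHz, 73.6 kHz

Frequencies that alias to 7.2 kHz are k·fs ± 7.2 kHz for integer k ≥ 0.
k=0: 7.2 kHz.
k=1: 26 kHz, 40.4 kHz.
k=2: 59.2 kHz, 73.6 kHz.
k=3: 92.4 kHz, 106.8 kHz.
Within [19.8 kHz, 79.2 kHz]: 26 kHz, 40.4 kHz, 59.2 kHz, 73.6 kHz.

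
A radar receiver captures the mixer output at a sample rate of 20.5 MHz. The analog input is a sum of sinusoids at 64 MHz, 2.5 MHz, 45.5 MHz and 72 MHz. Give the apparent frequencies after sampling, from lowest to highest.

2.5 MHz, 4.5 MHz, 10 MHz

fs/2 = 10.25 MHz.
64 MHz mod fs = 2.5 MHz.
2.5 MHz ≤ fs/2 = 10.25 MHz, appears at 2.5 MHz.
2.5 MHz ≤ fs/2 = 10.25 MHz, passes unchanged.
45.5 MHz mod fs = 4.5 MHz.
4.5 MHz ≤ fs/2 = 10.25 MHz, appears at 4.5 MHz.
72 MHz mod fs = 10.5 MHz.
10.5 MHz > fs/2 = 10.25 MHz, folds to fs − 10.5 MHz = 10 MHz.
Distinct values: {2.5 MHz, 4.5 MHz, 10 MHz}.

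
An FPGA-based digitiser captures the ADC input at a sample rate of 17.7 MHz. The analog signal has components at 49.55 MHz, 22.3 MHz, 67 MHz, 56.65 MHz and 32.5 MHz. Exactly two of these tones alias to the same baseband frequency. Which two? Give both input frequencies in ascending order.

49.55 MHz, 56.65 MHz

fs/2 = 8.85 MHz.
49.55 MHz mod fs = 14.15 MHz.
14.15 MHz > fs/2 = 8.85 MHz, folds to fs − 14.15 MHz = 3.55 MHz.
22.3 MHz mod fs = 4.6 MHz.
4.6 MHz ≤ fs/2 = 8.85 MHz, appears at 4.6 MHz.
67 MHz mod fs = 13.9 MHz.
13.9 MHz > fs/2 = 8.85 MHz, folds to fs − 13.9 MHz = 3.8 MHz.
56.65 MHz mod fs = 3.55 MHz.
3.55 MHz ≤ fs/2 = 8.85 MHz, appears at 3.55 MHz.
32.5 MHz mod fs = 14.8 MHz.
14.8 MHz > fs/2 = 8.85 MHz, folds to fs − 14.8 MHz = 2.9 MHz.
49.55 MHz and 56.65 MHz both map to 3.55 MHz.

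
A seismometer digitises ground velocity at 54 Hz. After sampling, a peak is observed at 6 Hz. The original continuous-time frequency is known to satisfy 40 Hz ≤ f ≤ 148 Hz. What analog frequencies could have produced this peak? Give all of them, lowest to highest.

48 Hz, 60 Hz, 102 Hz, 114 Hz

Frequencies that alias to 6 Hz are k·fs ± 6 Hz for integer k ≥ 0.
k=0: 6 Hz.
k=1: 48 Hz, 60 Hz.
k=2: 102 Hz, 114 Hz.
k=3: 156 Hz, 168 Hz.
Within [40 Hz, 148 Hz]: 48 Hz, 60 Hz, 102 Hz, 114 Hz.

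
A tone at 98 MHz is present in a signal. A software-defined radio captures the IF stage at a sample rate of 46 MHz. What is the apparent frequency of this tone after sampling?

98 MHz mod fs = 6 MHz.
6 MHz ≤ fs/2 = 23 MHz, appears at 6 MHz.

6 MHz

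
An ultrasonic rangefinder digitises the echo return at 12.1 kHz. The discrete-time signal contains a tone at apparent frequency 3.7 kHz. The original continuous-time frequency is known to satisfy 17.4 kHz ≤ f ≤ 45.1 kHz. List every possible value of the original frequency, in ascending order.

20.5 kHz, 27.9 kHz, 32.6 kHz, 40 kHz, 44.7 kHz

Frequencies that alias to 3.7 kHz are k·fs ± 3.7 kHz for integer k ≥ 0.
k=0: 3.7 kHz.
k=1: 8.4 kHz, 15.8 kHz.
k=2: 20.5 kHz, 27.9 kHz.
k=3: 32.6 kHz, 40 kHz.
k=4: 44.7 kHz, 52.1 kHz.
k=5: 56.8 kHz, 64.2 kHz.
Within [17.4 kHz, 45.1 kHz]: 20.5 kHz, 27.9 kHz, 32.6 kHz, 40 kHz, 44.7 kHz.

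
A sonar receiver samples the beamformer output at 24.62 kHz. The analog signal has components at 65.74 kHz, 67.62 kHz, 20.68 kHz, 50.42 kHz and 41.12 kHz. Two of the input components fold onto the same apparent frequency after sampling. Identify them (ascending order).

fs/2 = 12.31 kHz.
65.74 kHz mod fs = 16.5 kHz.
16.5 kHz > fs/2 = 12.31 kHz, folds to fs − 16.5 kHz = 8.12 kHz.
67.62 kHz mod fs = 18.38 kHz.
18.38 kHz > fs/2 = 12.31 kHz, folds to fs − 18.38 kHz = 6.24 kHz.
20.68 kHz > fs/2 = 12.31 kHz, folds to fs − 20.68 kHz = 3.94 kHz.
50.42 kHz mod fs = 1.18 kHz.
1.18 kHz ≤ fs/2 = 12.31 kHz, appears at 1.18 kHz.
41.12 kHz mod fs = 16.5 kHz.
16.5 kHz > fs/2 = 12.31 kHz, folds to fs − 16.5 kHz = 8.12 kHz.
41.12 kHz and 65.74 kHz both map to 8.12 kHz.

41.12 kHz, 65.74 kHz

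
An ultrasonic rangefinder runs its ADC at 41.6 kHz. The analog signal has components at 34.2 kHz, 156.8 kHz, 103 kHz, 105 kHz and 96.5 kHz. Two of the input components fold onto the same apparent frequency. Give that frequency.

19.8 kHz

fs/2 = 20.8 kHz.
34.2 kHz > fs/2 = 20.8 kHz, folds to fs − 34.2 kHz = 7.4 kHz.
156.8 kHz mod fs = 32 kHz.
32 kHz > fs/2 = 20.8 kHz, folds to fs − 32 kHz = 9.6 kHz.
103 kHz mod fs = 19.8 kHz.
19.8 kHz ≤ fs/2 = 20.8 kHz, appears at 19.8 kHz.
105 kHz mod fs = 21.8 kHz.
21.8 kHz > fs/2 = 20.8 kHz, folds to fs − 21.8 kHz = 19.8 kHz.
96.5 kHz mod fs = 13.3 kHz.
13.3 kHz ≤ fs/2 = 20.8 kHz, appears at 13.3 kHz.
103 kHz and 105 kHz both map to 19.8 kHz.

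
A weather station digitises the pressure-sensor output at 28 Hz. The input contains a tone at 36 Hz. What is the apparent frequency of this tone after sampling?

36 Hz mod fs = 8 Hz.
8 Hz ≤ fs/2 = 14 Hz, appears at 8 Hz.

8 Hz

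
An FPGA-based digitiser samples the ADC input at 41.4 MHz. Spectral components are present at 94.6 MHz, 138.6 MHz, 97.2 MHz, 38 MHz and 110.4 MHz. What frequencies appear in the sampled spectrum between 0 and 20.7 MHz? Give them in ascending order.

3.4 MHz, 11.8 MHz, 13.8 MHz, 14.4 MHz

fs/2 = 20.7 MHz.
94.6 MHz mod fs = 11.8 MHz.
11.8 MHz ≤ fs/2 = 20.7 MHz, appears at 11.8 MHz.
138.6 MHz mod fs = 14.4 MHz.
14.4 MHz ≤ fs/2 = 20.7 MHz, appears at 14.4 MHz.
97.2 MHz mod fs = 14.4 MHz.
14.4 MHz ≤ fs/2 = 20.7 MHz, appears at 14.4 MHz.
38 MHz > fs/2 = 20.7 MHz, folds to fs − 38 MHz = 3.4 MHz.
110.4 MHz mod fs = 27.6 MHz.
27.6 MHz > fs/2 = 20.7 MHz, folds to fs − 27.6 MHz = 13.8 MHz.
Distinct values: {3.4 MHz, 11.8 MHz, 13.8 MHz, 14.4 MHz}.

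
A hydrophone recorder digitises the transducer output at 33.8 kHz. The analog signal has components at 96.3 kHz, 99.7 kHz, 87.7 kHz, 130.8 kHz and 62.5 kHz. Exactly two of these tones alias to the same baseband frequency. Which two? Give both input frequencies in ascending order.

fs/2 = 16.9 kHz.
96.3 kHz mod fs = 28.7 kHz.
28.7 kHz > fs/2 = 16.9 kHz, folds to fs − 28.7 kHz = 5.1 kHz.
99.7 kHz mod fs = 32.1 kHz.
32.1 kHz > fs/2 = 16.9 kHz, folds to fs − 32.1 kHz = 1.7 kHz.
87.7 kHz mod fs = 20.1 kHz.
20.1 kHz > fs/2 = 16.9 kHz, folds to fs − 20.1 kHz = 13.7 kHz.
130.8 kHz mod fs = 29.4 kHz.
29.4 kHz > fs/2 = 16.9 kHz, folds to fs − 29.4 kHz = 4.4 kHz.
62.5 kHz mod fs = 28.7 kHz.
28.7 kHz > fs/2 = 16.9 kHz, folds to fs − 28.7 kHz = 5.1 kHz.
62.5 kHz and 96.3 kHz both map to 5.1 kHz.

62.5 kHz, 96.3 kHz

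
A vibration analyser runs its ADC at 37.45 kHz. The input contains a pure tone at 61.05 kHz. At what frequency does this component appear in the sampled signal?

61.05 kHz mod fs = 23.6 kHz.
23.6 kHz > fs/2 = 18.725 kHz, folds to fs − 23.6 kHz = 13.85 kHz.

13.85 kHz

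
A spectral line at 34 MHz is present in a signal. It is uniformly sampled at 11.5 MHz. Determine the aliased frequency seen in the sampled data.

0.5 MHz

34 MHz mod fs = 11 MHz.
11 MHz > fs/2 = 5.75 MHz, folds to fs − 11 MHz = 0.5 MHz.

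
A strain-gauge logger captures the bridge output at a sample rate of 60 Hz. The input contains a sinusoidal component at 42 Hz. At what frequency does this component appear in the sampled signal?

18 Hz

42 Hz > fs/2 = 30 Hz, folds to fs − 42 Hz = 18 Hz.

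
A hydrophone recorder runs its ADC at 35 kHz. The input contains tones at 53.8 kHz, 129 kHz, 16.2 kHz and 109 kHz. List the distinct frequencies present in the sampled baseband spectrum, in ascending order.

4 kHz, 11 kHz, 16.2 kHz

fs/2 = 17.5 kHz.
53.8 kHz mod fs = 18.8 kHz.
18.8 kHz > fs/2 = 17.5 kHz, folds to fs − 18.8 kHz = 16.2 kHz.
129 kHz mod fs = 24 kHz.
24 kHz > fs/2 = 17.5 kHz, folds to fs − 24 kHz = 11 kHz.
16.2 kHz ≤ fs/2 = 17.5 kHz, passes unchanged.
109 kHz mod fs = 4 kHz.
4 kHz ≤ fs/2 = 17.5 kHz, appears at 4 kHz.
Distinct values: {4 kHz, 11 kHz, 16.2 kHz}.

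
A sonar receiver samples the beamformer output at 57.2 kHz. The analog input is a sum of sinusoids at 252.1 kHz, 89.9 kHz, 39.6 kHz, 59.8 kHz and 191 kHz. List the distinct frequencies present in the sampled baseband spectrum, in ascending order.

fs/2 = 28.6 kHz.
252.1 kHz mod fs = 23.3 kHz.
23.3 kHz ≤ fs/2 = 28.6 kHz, appears at 23.3 kHz.
89.9 kHz mod fs = 32.7 kHz.
32.7 kHz > fs/2 = 28.6 kHz, folds to fs − 32.7 kHz = 24.5 kHz.
39.6 kHz > fs/2 = 28.6 kHz, folds to fs − 39.6 kHz = 17.6 kHz.
59.8 kHz mod fs = 2.6 kHz.
2.6 kHz ≤ fs/2 = 28.6 kHz, appears at 2.6 kHz.
191 kHz mod fs = 19.4 kHz.
19.4 kHz ≤ fs/2 = 28.6 kHz, appears at 19.4 kHz.
Distinct values: {2.6 kHz, 17.6 kHz, 19.4 kHz, 23.3 kHz, 24.5 kHz}.

2.6 kHz, 17.6 kHz, 19.4 kHz, 23.3 kHz, 24.5 kHz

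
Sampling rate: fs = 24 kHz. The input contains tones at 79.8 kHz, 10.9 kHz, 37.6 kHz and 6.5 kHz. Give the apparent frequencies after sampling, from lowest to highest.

6.5 kHz, 7.8 kHz, 10.4 kHz, 10.9 kHz

fs/2 = 12 kHz.
79.8 kHz mod fs = 7.8 kHz.
7.8 kHz ≤ fs/2 = 12 kHz, appears at 7.8 kHz.
10.9 kHz ≤ fs/2 = 12 kHz, passes unchanged.
37.6 kHz mod fs = 13.6 kHz.
13.6 kHz > fs/2 = 12 kHz, folds to fs − 13.6 kHz = 10.4 kHz.
6.5 kHz ≤ fs/2 = 12 kHz, passes unchanged.
Distinct values: {6.5 kHz, 7.8 kHz, 10.4 kHz, 10.9 kHz}.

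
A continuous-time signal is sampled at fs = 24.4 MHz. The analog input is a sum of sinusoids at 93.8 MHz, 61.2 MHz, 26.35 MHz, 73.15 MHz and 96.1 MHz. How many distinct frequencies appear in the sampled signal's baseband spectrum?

5

fs/2 = 12.2 MHz.
93.8 MHz mod fs = 20.6 MHz.
20.6 MHz > fs/2 = 12.2 MHz, folds to fs − 20.6 MHz = 3.8 MHz.
61.2 MHz mod fs = 12.4 MHz.
12.4 MHz > fs/2 = 12.2 MHz, folds to fs − 12.4 MHz = 12 MHz.
26.35 MHz mod fs = 1.95 MHz.
1.95 MHz ≤ fs/2 = 12.2 MHz, appears at 1.95 MHz.
73.15 MHz mod fs = 24.35 MHz.
24.35 MHz > fs/2 = 12.2 MHz, folds to fs − 24.35 MHz = 0.05 MHz.
96.1 MHz mod fs = 22.9 MHz.
22.9 MHz > fs/2 = 12.2 MHz, folds to fs − 22.9 MHz = 1.5 MHz.
Distinct values: {0.05 MHz, 1.5 MHz, 1.95 MHz, 3.8 MHz, 12 MHz} → 5.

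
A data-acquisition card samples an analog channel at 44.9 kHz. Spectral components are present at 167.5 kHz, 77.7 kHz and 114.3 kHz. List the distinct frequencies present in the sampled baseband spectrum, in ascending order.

12.1 kHz, 20.4 kHz

fs/2 = 22.45 kHz.
167.5 kHz mod fs = 32.8 kHz.
32.8 kHz > fs/2 = 22.45 kHz, folds to fs − 32.8 kHz = 12.1 kHz.
77.7 kHz mod fs = 32.8 kHz.
32.8 kHz > fs/2 = 22.45 kHz, folds to fs − 32.8 kHz = 12.1 kHz.
114.3 kHz mod fs = 24.5 kHz.
24.5 kHz > fs/2 = 22.45 kHz, folds to fs − 24.5 kHz = 20.4 kHz.
Distinct values: {12.1 kHz, 20.4 kHz}.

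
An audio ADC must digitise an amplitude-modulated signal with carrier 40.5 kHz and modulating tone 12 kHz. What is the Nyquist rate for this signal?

105 kHz

AM sidebands sit at fc ± fm = 28.5 kHz and 52.5 kHz.
Highest-frequency component: 52.5 kHz.
Nyquist rate = 2 × 52.5 kHz = 105 kHz.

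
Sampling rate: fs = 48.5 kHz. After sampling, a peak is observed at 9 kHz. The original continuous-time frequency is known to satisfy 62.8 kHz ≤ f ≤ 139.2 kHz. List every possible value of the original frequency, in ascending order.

88 kHz, 106 kHz, 136.5 kHz

Frequencies that alias to 9 kHz are k·fs ± 9 kHz for integer k ≥ 0.
k=0: 9 kHz.
k=1: 39.5 kHz, 57.5 kHz.
k=2: 88 kHz, 106 kHz.
k=3: 136.5 kHz, 154.5 kHz.
k=4: 185 kHz, 203 kHz.
Within [62.8 kHz, 139.2 kHz]: 88 kHz, 106 kHz, 136.5 kHz.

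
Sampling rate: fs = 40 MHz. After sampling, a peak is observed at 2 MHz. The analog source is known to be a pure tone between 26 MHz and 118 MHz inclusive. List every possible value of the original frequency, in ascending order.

Frequencies that alias to 2 MHz are k·fs ± 2 MHz for integer k ≥ 0.
k=0: 2 MHz.
k=1: 38 MHz, 42 MHz.
k=2: 78 MHz, 82 MHz.
k=3: 118 MHz, 122 MHz.
k=4: 158 MHz, 162 MHz.
Within [26 MHz, 118 MHz]: 38 MHz, 42 MHz, 78 MHz, 82 MHz, 118 MHz.

38 MHz, 42 MHz, 78 MHz, 82 MHz, 118 MHz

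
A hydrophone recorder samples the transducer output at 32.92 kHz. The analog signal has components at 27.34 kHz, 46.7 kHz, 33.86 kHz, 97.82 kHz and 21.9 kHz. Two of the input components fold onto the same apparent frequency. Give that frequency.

0.94 kHz

fs/2 = 16.46 kHz.
27.34 kHz > fs/2 = 16.46 kHz, folds to fs − 27.34 kHz = 5.58 kHz.
46.7 kHz mod fs = 13.78 kHz.
13.78 kHz ≤ fs/2 = 16.46 kHz, appears at 13.78 kHz.
33.86 kHz mod fs = 0.94 kHz.
0.94 kHz ≤ fs/2 = 16.46 kHz, appears at 0.94 kHz.
97.82 kHz mod fs = 31.98 kHz.
31.98 kHz > fs/2 = 16.46 kHz, folds to fs − 31.98 kHz = 0.94 kHz.
21.9 kHz > fs/2 = 16.46 kHz, folds to fs − 21.9 kHz = 11.02 kHz.
33.86 kHz and 97.82 kHz both map to 0.94 kHz.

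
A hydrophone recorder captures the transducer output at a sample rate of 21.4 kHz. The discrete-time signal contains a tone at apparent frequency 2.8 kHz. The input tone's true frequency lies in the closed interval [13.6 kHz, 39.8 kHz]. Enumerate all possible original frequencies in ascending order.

18.6 kHz, 24.2 kHz

Frequencies that alias to 2.8 kHz are k·fs ± 2.8 kHz for integer k ≥ 0.
k=0: 2.8 kHz.
k=1: 18.6 kHz, 24.2 kHz.
k=2: 40 kHz, 45.6 kHz.
Within [13.6 kHz, 39.8 kHz]: 18.6 kHz, 24.2 kHz.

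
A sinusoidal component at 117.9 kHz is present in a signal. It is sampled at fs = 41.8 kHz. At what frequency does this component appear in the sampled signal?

117.9 kHz mod fs = 34.3 kHz.
34.3 kHz > fs/2 = 20.9 kHz, folds to fs − 34.3 kHz = 7.5 kHz.

7.5 kHz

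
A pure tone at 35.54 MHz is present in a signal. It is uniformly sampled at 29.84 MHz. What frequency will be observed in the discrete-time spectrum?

5.7 MHz

35.54 MHz mod fs = 5.7 MHz.
5.7 MHz ≤ fs/2 = 14.92 MHz, appears at 5.7 MHz.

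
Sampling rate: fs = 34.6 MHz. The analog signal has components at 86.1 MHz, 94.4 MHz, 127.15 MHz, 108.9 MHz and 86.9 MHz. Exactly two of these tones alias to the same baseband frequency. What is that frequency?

16.9 MHz

fs/2 = 17.3 MHz.
86.1 MHz mod fs = 16.9 MHz.
16.9 MHz ≤ fs/2 = 17.3 MHz, appears at 16.9 MHz.
94.4 MHz mod fs = 25.2 MHz.
25.2 MHz > fs/2 = 17.3 MHz, folds to fs − 25.2 MHz = 9.4 MHz.
127.15 MHz mod fs = 23.35 MHz.
23.35 MHz > fs/2 = 17.3 MHz, folds to fs − 23.35 MHz = 11.25 MHz.
108.9 MHz mod fs = 5.1 MHz.
5.1 MHz ≤ fs/2 = 17.3 MHz, appears at 5.1 MHz.
86.9 MHz mod fs = 17.7 MHz.
17.7 MHz > fs/2 = 17.3 MHz, folds to fs − 17.7 MHz = 16.9 MHz.
86.1 MHz and 86.9 MHz both map to 16.9 MHz.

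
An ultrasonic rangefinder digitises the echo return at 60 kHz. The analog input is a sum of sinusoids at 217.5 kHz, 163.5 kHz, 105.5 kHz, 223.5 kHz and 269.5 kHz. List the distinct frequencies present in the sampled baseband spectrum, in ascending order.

14.5 kHz, 16.5 kHz, 22.5 kHz, 29.5 kHz

fs/2 = 30 kHz.
217.5 kHz mod fs = 37.5 kHz.
37.5 kHz > fs/2 = 30 kHz, folds to fs − 37.5 kHz = 22.5 kHz.
163.5 kHz mod fs = 43.5 kHz.
43.5 kHz > fs/2 = 30 kHz, folds to fs − 43.5 kHz = 16.5 kHz.
105.5 kHz mod fs = 45.5 kHz.
45.5 kHz > fs/2 = 30 kHz, folds to fs − 45.5 kHz = 14.5 kHz.
223.5 kHz mod fs = 43.5 kHz.
43.5 kHz > fs/2 = 30 kHz, folds to fs − 43.5 kHz = 16.5 kHz.
269.5 kHz mod fs = 29.5 kHz.
29.5 kHz ≤ fs/2 = 30 kHz, appears at 29.5 kHz.
Distinct values: {14.5 kHz, 16.5 kHz, 22.5 kHz, 29.5 kHz}.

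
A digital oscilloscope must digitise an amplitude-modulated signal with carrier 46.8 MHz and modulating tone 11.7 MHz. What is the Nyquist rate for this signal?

117 MHz

AM sidebands sit at fc ± fm = 35.1 MHz and 58.5 MHz.
Highest-frequency component: 58.5 MHz.
Nyquist rate = 2 × 58.5 MHz = 117 MHz.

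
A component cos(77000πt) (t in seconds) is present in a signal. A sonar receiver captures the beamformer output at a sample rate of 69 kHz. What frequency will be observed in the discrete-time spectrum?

30.5 kHz

ω = 77000π rad/s → f = ω/(2π) = 38500 Hz = 38.5 kHz.
38.5 kHz > fs/2 = 34.5 kHz, folds to fs − 38.5 kHz = 30.5 kHz.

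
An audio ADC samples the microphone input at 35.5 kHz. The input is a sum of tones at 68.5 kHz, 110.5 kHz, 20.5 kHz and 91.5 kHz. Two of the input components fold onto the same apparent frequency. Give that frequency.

15 kHz

fs/2 = 17.75 kHz.
68.5 kHz mod fs = 33 kHz.
33 kHz > fs/2 = 17.75 kHz, folds to fs − 33 kHz = 2.5 kHz.
110.5 kHz mod fs = 4 kHz.
4 kHz ≤ fs/2 = 17.75 kHz, appears at 4 kHz.
20.5 kHz > fs/2 = 17.75 kHz, folds to fs − 20.5 kHz = 15 kHz.
91.5 kHz mod fs = 20.5 kHz.
20.5 kHz > fs/2 = 17.75 kHz, folds to fs − 20.5 kHz = 15 kHz.
20.5 kHz and 91.5 kHz both map to 15 kHz.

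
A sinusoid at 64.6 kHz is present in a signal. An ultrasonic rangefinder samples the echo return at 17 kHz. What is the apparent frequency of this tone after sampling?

64.6 kHz mod fs = 13.6 kHz.
13.6 kHz > fs/2 = 8.5 kHz, folds to fs − 13.6 kHz = 3.4 kHz.

3.4 kHz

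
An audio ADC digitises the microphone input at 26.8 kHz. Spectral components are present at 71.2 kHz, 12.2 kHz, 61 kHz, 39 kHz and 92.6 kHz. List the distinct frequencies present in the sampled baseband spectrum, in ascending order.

7.4 kHz, 9.2 kHz, 12.2 kHz

fs/2 = 13.4 kHz.
71.2 kHz mod fs = 17.6 kHz.
17.6 kHz > fs/2 = 13.4 kHz, folds to fs − 17.6 kHz = 9.2 kHz.
12.2 kHz ≤ fs/2 = 13.4 kHz, passes unchanged.
61 kHz mod fs = 7.4 kHz.
7.4 kHz ≤ fs/2 = 13.4 kHz, appears at 7.4 kHz.
39 kHz mod fs = 12.2 kHz.
12.2 kHz ≤ fs/2 = 13.4 kHz, appears at 12.2 kHz.
92.6 kHz mod fs = 12.2 kHz.
12.2 kHz ≤ fs/2 = 13.4 kHz, appears at 12.2 kHz.
Distinct values: {7.4 kHz, 9.2 kHz, 12.2 kHz}.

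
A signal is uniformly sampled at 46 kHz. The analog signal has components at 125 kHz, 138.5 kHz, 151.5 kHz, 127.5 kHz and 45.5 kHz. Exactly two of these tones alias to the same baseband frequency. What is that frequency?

0.5 kHz

fs/2 = 23 kHz.
125 kHz mod fs = 33 kHz.
33 kHz > fs/2 = 23 kHz, folds to fs − 33 kHz = 13 kHz.
138.5 kHz mod fs = 0.5 kHz.
0.5 kHz ≤ fs/2 = 23 kHz, appears at 0.5 kHz.
151.5 kHz mod fs = 13.5 kHz.
13.5 kHz ≤ fs/2 = 23 kHz, appears at 13.5 kHz.
127.5 kHz mod fs = 35.5 kHz.
35.5 kHz > fs/2 = 23 kHz, folds to fs − 35.5 kHz = 10.5 kHz.
45.5 kHz > fs/2 = 23 kHz, folds to fs − 45.5 kHz = 0.5 kHz.
45.5 kHz and 138.5 kHz both map to 0.5 kHz.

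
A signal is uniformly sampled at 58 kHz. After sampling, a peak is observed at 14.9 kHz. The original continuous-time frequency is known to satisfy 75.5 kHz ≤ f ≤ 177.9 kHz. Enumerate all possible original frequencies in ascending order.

101.1 kHz, 130.9 kHz, 159.1 kHz

Frequencies that alias to 14.9 kHz are k·fs ± 14.9 kHz for integer k ≥ 0.
k=0: 14.9 kHz.
k=1: 43.1 kHz, 72.9 kHz.
k=2: 101.1 kHz, 130.9 kHz.
k=3: 159.1 kHz, 188.9 kHz.
k=4: 217.1 kHz, 246.9 kHz.
Within [75.5 kHz, 177.9 kHz]: 101.1 kHz, 130.9 kHz, 159.1 kHz.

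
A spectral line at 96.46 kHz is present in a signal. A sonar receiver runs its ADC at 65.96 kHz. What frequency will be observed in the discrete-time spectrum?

96.46 kHz mod fs = 30.5 kHz.
30.5 kHz ≤ fs/2 = 32.98 kHz, appears at 30.5 kHz.

30.5 kHz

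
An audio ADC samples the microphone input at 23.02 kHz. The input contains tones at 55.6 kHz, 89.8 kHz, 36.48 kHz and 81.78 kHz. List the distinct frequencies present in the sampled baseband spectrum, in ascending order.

2.28 kHz, 9.56 kHz, 10.3 kHz

fs/2 = 11.51 kHz.
55.6 kHz mod fs = 9.56 kHz.
9.56 kHz ≤ fs/2 = 11.51 kHz, appears at 9.56 kHz.
89.8 kHz mod fs = 20.74 kHz.
20.74 kHz > fs/2 = 11.51 kHz, folds to fs − 20.74 kHz = 2.28 kHz.
36.48 kHz mod fs = 13.46 kHz.
13.46 kHz > fs/2 = 11.51 kHz, folds to fs − 13.46 kHz = 9.56 kHz.
81.78 kHz mod fs = 12.72 kHz.
12.72 kHz > fs/2 = 11.51 kHz, folds to fs − 12.72 kHz = 10.3 kHz.
Distinct values: {2.28 kHz, 9.56 kHz, 10.3 kHz}.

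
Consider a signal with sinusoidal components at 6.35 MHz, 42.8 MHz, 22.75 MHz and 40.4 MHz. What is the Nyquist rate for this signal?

Highest-frequency component: 42.8 MHz.
Nyquist rate = 2 × 42.8 MHz = 85.6 MHz.

85.6 MHz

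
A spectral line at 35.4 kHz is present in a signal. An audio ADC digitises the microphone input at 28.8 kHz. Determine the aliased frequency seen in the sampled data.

6.6 kHz

35.4 kHz mod fs = 6.6 kHz.
6.6 kHz ≤ fs/2 = 14.4 kHz, appears at 6.6 kHz.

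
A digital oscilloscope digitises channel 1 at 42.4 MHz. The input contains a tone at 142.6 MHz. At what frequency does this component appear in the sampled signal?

142.6 MHz mod fs = 15.4 MHz.
15.4 MHz ≤ fs/2 = 21.2 MHz, appears at 15.4 MHz.

15.4 MHz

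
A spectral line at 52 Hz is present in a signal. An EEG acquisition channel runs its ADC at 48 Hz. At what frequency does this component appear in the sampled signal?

4 Hz

52 Hz mod fs = 4 Hz.
4 Hz ≤ fs/2 = 24 Hz, appears at 4 Hz.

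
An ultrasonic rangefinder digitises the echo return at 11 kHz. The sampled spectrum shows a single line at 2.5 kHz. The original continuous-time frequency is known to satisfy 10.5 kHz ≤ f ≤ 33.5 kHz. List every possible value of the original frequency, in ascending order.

Frequencies that alias to 2.5 kHz are k·fs ± 2.5 kHz for integer k ≥ 0.
k=0: 2.5 kHz.
k=1: 8.5 kHz, 13.5 kHz.
k=2: 19.5 kHz, 24.5 kHz.
k=3: 30.5 kHz, 35.5 kHz.
k=4: 41.5 kHz, 46.5 kHz.
Within [10.5 kHz, 33.5 kHz]: 13.5 kHz, 19.5 kHz, 24.5 kHz, 30.5 kHz.

13.5 kHz, 19.5 kHz, 24.5 kHz, 30.5 kHz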